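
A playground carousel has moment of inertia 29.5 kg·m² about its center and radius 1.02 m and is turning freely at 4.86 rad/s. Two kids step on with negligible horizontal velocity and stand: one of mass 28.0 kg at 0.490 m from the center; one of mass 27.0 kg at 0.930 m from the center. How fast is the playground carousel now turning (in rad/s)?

No external torque acts about the center; L_before = L_after.
Added inertia Σmr² = (28.0)(0.490)² + (27.0)(0.930)² = 30.08 kg·m²; I_f = 29.50 + 30.08 = 59.58 kg·m².
ω_f = I_p ω_i / I_f = (29.50)(4.86) / 59.58 = 2.407 rad/s.

ω_f ≈ 2.41 rad/s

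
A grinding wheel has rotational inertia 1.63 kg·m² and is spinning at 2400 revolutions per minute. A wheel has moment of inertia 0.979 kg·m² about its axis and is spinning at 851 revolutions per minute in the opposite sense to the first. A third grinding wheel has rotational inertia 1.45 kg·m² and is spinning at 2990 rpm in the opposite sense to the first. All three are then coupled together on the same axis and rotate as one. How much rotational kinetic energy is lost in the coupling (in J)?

ΔKE lost ≈ 1.24e+05 J

No external torque acts about the common axis, so total angular momentum is conserved.
Taking A's sense as positive: L = (1.630)(2400) − (0.9790)(851) − (1.450)(2990) = -1257 kg·m²·rpm.
Combined I = 1.630 + 0.9790 + 1.450 = 4.059 kg·m².
ω_f = L / I = -1257 / 4.059 = -309.6 rpm.
KE_i = ½ΣIω² = 1.264e+05 J; KE_f = ½(4.059)(32.42)² = 2133 J.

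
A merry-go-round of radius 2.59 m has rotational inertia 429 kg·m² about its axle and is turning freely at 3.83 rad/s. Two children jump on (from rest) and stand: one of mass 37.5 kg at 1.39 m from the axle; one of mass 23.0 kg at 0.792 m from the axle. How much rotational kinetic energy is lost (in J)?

energy lost ≈ 530 J

The added mass arrives with no angular momentum about the axle, and any external torque about the axle is negligible, so the system's angular momentum is conserved.
Added inertia Σmr² = (37.5)(1.39)² + (23.0)(0.792)² = 86.88 kg·m²; I_f = 429.0 + 86.88 = 515.9 kg·m².
ω_f = I_p ω_i / I_f = (429.0)(3.83) / 515.9 = 3.185 rad/s.
KE_i = ½(429.0)(3.830 rad/s)² = 3146 J; KE_f = ½(515.9)(3.185)² = 2617 J.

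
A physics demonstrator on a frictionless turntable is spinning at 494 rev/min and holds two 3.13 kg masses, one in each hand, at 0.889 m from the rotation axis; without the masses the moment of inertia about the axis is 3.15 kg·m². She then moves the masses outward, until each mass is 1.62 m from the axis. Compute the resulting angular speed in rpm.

Angular momentum about the spin axis is conserved since the torque about it is zero.
I₁ = 3.15 + 2(3.13)(0.889)² = 8.097 kg·m²; I₂ = 3.15 + 2(3.13)(1.62)² = 19.58 kg·m².
ω₂ = I₁ω₁ / I₂ = (8.097)(494 rpm) / (19.58) = 204.3 rpm.

ω₂ ≈ 204 rpm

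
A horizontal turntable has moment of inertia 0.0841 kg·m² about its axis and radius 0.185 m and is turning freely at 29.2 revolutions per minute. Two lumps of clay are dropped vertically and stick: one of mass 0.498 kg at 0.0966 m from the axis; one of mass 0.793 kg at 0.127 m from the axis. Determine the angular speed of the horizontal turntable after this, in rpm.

No external torque acts about the axis; L_before = L_after.
Added inertia Σmr² = (0.498)(0.0966)² + (0.793)(0.127)² = 0.01744 kg·m²; I_f = 0.08410 + 0.01744 = 0.1015 kg·m².
ω_f = I_p ω_i / I_f = (0.08410)(29.2) / 0.1015 = 24.19 rpm.

ω_f ≈ 24.2 rpm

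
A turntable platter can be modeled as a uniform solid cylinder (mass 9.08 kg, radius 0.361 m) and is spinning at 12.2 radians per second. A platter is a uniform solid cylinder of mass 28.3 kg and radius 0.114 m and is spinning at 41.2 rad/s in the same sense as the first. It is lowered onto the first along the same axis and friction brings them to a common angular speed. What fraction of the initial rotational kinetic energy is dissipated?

The coupling torques are internal; angular momentum about the shared axis is conserved.
Moments of inertia: I_A = ½(9.08)(0.361)² = 0.5917 kg·m²; I_B = ½(28.3)(0.114)² = 0.1839 kg·m².
Taking A's sense as positive: L = (0.5917)(12.2) + (0.1839)(41.2) = 14.79 kg·m²·rad/s.
Combined I = 0.5917 + 0.1839 = 0.7756 kg·m².
ω_f = L / I = 14.79 / 0.7756 = 19.08 rad/s.
KE_i = ½ΣIω² = 200.1 J; KE_f = ½(0.7756)(19.08)² = 141.1 J.
Fraction dissipated = (KE_i − KE_f)/KE_i = 0.2948.

fraction ≈ 0.295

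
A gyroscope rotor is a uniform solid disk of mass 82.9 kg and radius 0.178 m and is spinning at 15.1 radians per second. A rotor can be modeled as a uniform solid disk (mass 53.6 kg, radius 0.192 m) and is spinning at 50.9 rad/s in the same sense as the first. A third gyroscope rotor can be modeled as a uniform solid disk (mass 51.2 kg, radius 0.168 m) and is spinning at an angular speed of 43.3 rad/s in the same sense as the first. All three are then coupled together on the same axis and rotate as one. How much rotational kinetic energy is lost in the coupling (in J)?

The coupling torques are internal; angular momentum about the shared axis is conserved.
Moments of inertia: I_A = ½(82.9)(0.178)² = 1.313 kg·m²; I_B = ½(53.6)(0.192)² = 0.9880 kg·m²; I_C = ½(51.2)(0.168)² = 0.7225 kg·m².
Taking A's sense as positive: L = (1.313)(15.1) + (0.9880)(50.9) + (0.7225)(43.3) = 101.4 kg·m²·rad/s.
Combined I = 1.313 + 0.9880 + 0.7225 = 3.024 kg·m².
ω_f = L / I = 101.4 / 3.024 = 33.54 rad/s.
KE_i = ½ΣIω² = 2107 J; KE_f = ½(3.024)(33.54)² = 1700 J.

ΔKE lost ≈ 407 J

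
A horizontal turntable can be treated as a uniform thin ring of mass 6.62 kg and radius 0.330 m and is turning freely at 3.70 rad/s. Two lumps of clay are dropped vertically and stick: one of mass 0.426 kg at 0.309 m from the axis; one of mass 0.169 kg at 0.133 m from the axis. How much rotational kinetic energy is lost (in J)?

energy lost ≈ 0.282 J

No external torque acts about the axis; L_before = L_after.
I_p = (6.62)(0.330)² = 0.7209 kg·m².
Added inertia Σmr² = (0.426)(0.309)² + (0.169)(0.133)² = 0.04366 kg·m²; I_f = 0.7209 + 0.04366 = 0.7646 kg·m².
ω_f = I_p ω_i / I_f = (0.7209)(3.70) / 0.7646 = 3.489 rad/s.
KE_i = ½(0.7209)(3.700 rad/s)² = 4.935 J; KE_f = ½(0.7646)(3.489)² = 4.653 J.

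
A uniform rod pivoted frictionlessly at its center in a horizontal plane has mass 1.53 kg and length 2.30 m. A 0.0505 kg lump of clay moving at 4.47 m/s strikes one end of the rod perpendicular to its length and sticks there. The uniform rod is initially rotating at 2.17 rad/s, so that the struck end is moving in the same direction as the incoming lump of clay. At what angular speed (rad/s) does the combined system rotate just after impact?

The axle reaction passes through the pivot and exerts no torque about it; angular momentum about the pivot is conserved through the impact.
I_p = (1/12)(1.53)(2.30)² = 0.6745 kg·m². Taking the sense of the lump of clay's angular momentum as positive, L_{lump} = m v R = (0.0505)(4.47)(2.30/2) = 0.2596 kg·m²/s.
L_i = +I_p ω_p + m v R = +(0.6745)(2.17) + 0.2596 = 1.723 kg·m²/s.
After sticking, I_f = I_p + m R² = 0.6745 + (0.0505)(2.30/2)² = 0.7413 kg·m².
ω_f = L_i / I_f = 1.723 / 0.7413 = 2.325 rad/s.

|ω_f| ≈ 2.32 rad/s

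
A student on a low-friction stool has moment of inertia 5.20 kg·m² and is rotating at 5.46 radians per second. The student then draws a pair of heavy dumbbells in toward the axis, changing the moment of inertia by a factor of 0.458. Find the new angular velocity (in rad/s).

ω₂ ≈ 11.9 rad/s

No external torque acts about the spin axis, so angular momentum is conserved.
I₂ = 0.458 × 5.20 = 2.382 kg·m².
ω₂ = I₁ω₁ / I₂ = (5.200)(5.46 rad/s) / (2.382) = 11.92 rad/s.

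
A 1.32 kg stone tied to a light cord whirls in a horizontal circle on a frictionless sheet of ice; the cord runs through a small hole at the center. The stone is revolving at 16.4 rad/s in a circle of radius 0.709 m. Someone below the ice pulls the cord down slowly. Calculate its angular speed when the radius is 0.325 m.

ω₂ ≈ 78.0 rad/s

The constraining force is radial, so m r² ω about the center is conserved.
ω₂ = ω₁ (r₁/r₂)² = (16.4)(0.709/0.325)² = 78.05 rad/s.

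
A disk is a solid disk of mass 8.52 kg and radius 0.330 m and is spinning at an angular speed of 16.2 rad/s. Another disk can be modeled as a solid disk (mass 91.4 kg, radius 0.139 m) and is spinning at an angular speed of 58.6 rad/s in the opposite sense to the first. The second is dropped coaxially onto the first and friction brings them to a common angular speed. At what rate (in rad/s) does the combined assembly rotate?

No external torque acts about the common axis, so total angular momentum is conserved.
Moments of inertia: I_A = ½(8.52)(0.330)² = 0.4639 kg·m²; I_B = ½(91.4)(0.139)² = 0.8830 kg·m².
Taking A's sense as positive: L = (0.4639)(16.2) − (0.8830)(58.6) = -44.23 kg·m²·rad/s.
Combined I = 0.4639 + 0.8830 = 1.347 kg·m².
ω_f = L / I = -44.23 / 1.347 = -32.84 rad/s.

|ω_f| ≈ 32.8 rad/s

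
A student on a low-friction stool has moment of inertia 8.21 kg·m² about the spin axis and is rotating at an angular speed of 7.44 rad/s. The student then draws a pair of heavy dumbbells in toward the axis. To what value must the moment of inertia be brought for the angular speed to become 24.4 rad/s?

I₂ ≈ 2.50 kg·m²

With no external torque about the axis, L is conserved: I₁ω₁ = I₂ω₂.
I₂ = I₁ω₁ / ω₂ = (8.21)(7.44) / (24.4) = 2.503 kg·m².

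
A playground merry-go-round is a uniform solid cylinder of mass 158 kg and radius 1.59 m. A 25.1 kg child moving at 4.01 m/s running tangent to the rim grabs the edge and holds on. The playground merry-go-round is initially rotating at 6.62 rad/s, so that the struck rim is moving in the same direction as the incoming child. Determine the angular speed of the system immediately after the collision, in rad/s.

The axle reaction passes through the axle and exerts no torque about it; angular momentum about the axle is conserved through the impact.
I_p = ½(158)(1.59)² = 199.7 kg·m². Taking the sense of the child's angular momentum as positive, L_{child} = m v R = (25.1)(4.01)(1.59) = 160.0 kg·m²/s.
L_i = +I_p ω_p + m v R = +(199.7)(6.62) + 160.0 = 1482 kg·m²/s.
After sticking, I_f = I_p + m R² = 199.7 + (25.1)(1.59)² = 263.2 kg·m².
ω_f = L_i / I_f = 1482 / 263.2 = 5.632 rad/s.

|ω_f| ≈ 5.63 rad/s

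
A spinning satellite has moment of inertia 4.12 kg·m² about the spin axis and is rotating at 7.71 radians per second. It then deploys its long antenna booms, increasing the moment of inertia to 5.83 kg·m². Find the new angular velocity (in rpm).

Angular momentum about the spin axis is conserved since the torque about it is zero.
ω₂ = I₁ω₁ / I₂ = (4.120)(7.71 rad/s) / (5.830) = 5.449 rad/s = 52.03 rpm.

ω₂ ≈ 52.0 rpm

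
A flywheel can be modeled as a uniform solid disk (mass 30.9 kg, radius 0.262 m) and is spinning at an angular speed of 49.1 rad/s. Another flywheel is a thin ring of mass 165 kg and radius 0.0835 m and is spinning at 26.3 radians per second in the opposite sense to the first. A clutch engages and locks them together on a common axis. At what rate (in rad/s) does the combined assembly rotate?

|ω_f| ≈ 9.87 rad/s

No external torque acts about the common axis, so total angular momentum is conserved.
Moments of inertia: I_A = ½(30.9)(0.262)² = 1.061 kg·m²; I_B = (165)(0.0835)² = 1.150 kg·m².
Taking A's sense as positive: L = (1.061)(49.1) − (1.150)(26.3) = 21.82 kg·m²·rad/s.
Combined I = 1.061 + 1.150 = 2.211 kg·m².
ω_f = L / I = 21.82 / 2.211 = 9.868 rad/s.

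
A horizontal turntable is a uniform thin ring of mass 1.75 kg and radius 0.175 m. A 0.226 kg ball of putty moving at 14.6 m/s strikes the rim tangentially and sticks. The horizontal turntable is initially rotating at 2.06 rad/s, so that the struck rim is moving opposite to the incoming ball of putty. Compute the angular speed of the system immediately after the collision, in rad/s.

About the axle the impulsive forces during the collision are internal, so angular momentum about that axis is conserved.
I_p = (1.75)(0.175)² = 0.05359 kg·m². Taking the sense of the ball of putty's angular momentum as positive, L_{ball} = m v R = (0.226)(14.6)(0.175) = 0.5774 kg·m²/s.
L_i = −I_p ω_p + m v R = −(0.05359)(2.06) + 0.5774 = 0.4670 kg·m²/s.
After sticking, I_f = I_p + m R² = 0.05359 + (0.226)(0.175)² = 0.06051 kg·m².
ω_f = L_i / I_f = 0.4670 / 0.06051 = 7.718 rad/s.

|ω_f| ≈ 7.72 rad/s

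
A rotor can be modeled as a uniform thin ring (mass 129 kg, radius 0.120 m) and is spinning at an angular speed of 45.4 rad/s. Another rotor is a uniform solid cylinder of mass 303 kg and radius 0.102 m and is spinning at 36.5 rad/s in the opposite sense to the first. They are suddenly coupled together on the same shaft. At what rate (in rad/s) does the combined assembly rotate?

|ω_f| ≈ 7.81 rad/s

No external torque acts about the common axis, so total angular momentum is conserved.
Moments of inertia: I_A = (129)(0.120)² = 1.858 kg·m²; I_B = ½(303)(0.102)² = 1.576 kg·m².
Taking A's sense as positive: L = (1.858)(45.4) − (1.576)(36.5) = 26.80 kg·m²·rad/s.
Combined I = 1.858 + 1.576 = 3.434 kg·m².
ω_f = L / I = 26.80 / 3.434 = 7.806 rad/s.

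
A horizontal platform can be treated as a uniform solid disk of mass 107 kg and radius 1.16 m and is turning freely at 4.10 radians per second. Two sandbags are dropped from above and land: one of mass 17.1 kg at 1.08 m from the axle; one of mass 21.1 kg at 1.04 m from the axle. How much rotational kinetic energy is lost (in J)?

energy lost ≈ 225 J

No external torque acts about the axle; L_before = L_after.
I_p = ½(107)(1.16)² = 71.99 kg·m².
Added inertia Σmr² = (17.1)(1.08)² + (21.1)(1.04)² = 42.77 kg·m²; I_f = 71.99 + 42.77 = 114.8 kg·m².
ω_f = I_p ω_i / I_f = (71.99)(4.10) / 114.8 = 2.572 rad/s.
KE_i = ½(71.99)(4.100 rad/s)² = 605.1 J; KE_f = ½(114.8)(2.572)² = 379.6 J.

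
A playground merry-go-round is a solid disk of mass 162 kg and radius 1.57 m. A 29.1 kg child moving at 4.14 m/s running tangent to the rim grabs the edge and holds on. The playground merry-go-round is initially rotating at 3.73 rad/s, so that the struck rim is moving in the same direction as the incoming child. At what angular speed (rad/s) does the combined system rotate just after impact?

About the axle the impulsive forces during the collision are internal, so angular momentum about that axis is conserved.
I_p = ½(162)(1.57)² = 199.7 kg·m². Taking the sense of the child's angular momentum as positive, L_{child} = m v R = (29.1)(4.14)(1.57) = 189.1 kg·m²/s.
L_i = +I_p ω_p + m v R = +(199.7)(3.73) + 189.1 = 933.9 kg·m²/s.
After sticking, I_f = I_p + m R² = 199.7 + (29.1)(1.57)² = 271.4 kg·m².
ω_f = L_i / I_f = 933.9 / 271.4 = 3.441 rad/s.

|ω_f| ≈ 3.44 rad/s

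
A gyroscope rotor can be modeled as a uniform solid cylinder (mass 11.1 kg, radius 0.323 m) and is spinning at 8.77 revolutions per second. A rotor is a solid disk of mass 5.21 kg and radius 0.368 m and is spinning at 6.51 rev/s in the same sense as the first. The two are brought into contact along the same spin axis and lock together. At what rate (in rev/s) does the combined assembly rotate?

|ω_f| ≈ 7.91 rev/s

No external torque acts about the common axis, so total angular momentum is conserved.
Moments of inertia: I_A = ½(11.1)(0.323)² = 0.5790 kg·m²; I_B = ½(5.21)(0.368)² = 0.3528 kg·m².
Taking A's sense as positive: L = (0.5790)(8.77) + (0.3528)(6.51) = 7.375 kg·m²·rev/s.
Combined I = 0.5790 + 0.3528 = 0.9318 kg·m².
ω_f = L / I = 7.375 / 0.9318 = 7.914 rev/s.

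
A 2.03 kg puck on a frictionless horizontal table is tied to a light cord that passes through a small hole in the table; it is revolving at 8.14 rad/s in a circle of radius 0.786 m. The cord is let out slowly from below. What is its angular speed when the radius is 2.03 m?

The constraining force is radial, so m r² ω about the center is conserved.
ω₂ = ω₁ (r₁/r₂)² = (8.14)(0.786/2.03)² = 1.220 rad/s.

ω₂ ≈ 1.22 rad/s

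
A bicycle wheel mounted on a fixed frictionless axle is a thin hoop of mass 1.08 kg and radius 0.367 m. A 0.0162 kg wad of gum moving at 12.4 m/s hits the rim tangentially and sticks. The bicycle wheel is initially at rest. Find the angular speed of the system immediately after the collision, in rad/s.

The axle reaction passes through the axle and exerts no torque about it; angular momentum about the axle is conserved through the impact.
I_p = (1.08)(0.367)² = 0.1455 kg·m². Taking the sense of the wad of gum's angular momentum as positive, L_{wad} = m v R = (0.0162)(12.4)(0.367) = 0.07372 kg·m²/s.
L_i = 0 + 0.07372 = 0.07372 kg·m²/s.
After sticking, I_f = I_p + m R² = 0.1455 + (0.0162)(0.367)² = 0.1476 kg·m².
ω_f = L_i / I_f = 0.07372 / 0.1476 = 0.4993 rad/s.

|ω_f| ≈ 0.499 rad/s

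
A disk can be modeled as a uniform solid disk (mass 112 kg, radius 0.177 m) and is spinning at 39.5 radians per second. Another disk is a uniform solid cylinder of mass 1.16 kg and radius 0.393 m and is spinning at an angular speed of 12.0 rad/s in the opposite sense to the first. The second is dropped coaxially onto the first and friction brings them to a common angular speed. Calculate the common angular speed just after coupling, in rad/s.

The coupling torques are internal; angular momentum about the shared axis is conserved.
Moments of inertia: I_A = ½(112)(0.177)² = 1.754 kg·m²; I_B = ½(1.16)(0.393)² = 0.08958 kg·m².
Taking A's sense as positive: L = (1.754)(39.5) − (0.08958)(12.0) = 68.22 kg·m²·rad/s.
Combined I = 1.754 + 0.08958 = 1.844 kg·m².
ω_f = L / I = 68.22 / 1.844 = 37.00 rad/s.

|ω_f| ≈ 37.0 rad/s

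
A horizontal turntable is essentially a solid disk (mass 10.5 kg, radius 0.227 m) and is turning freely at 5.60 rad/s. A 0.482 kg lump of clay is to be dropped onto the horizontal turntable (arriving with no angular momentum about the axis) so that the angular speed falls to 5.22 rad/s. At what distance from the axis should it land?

The added mass arrives with no angular momentum about the axis, and any external torque about the axis is negligible, so the system's angular momentum is conserved.
I_p = ½(10.5)(0.227)² = 0.2705 kg·m².
I_p ω_i = (I_p + m r²) ω_f ⇒ m r² = I_p(ω_i/ω_f − 1) = 0.2705(5.60/5.22 − 1) = 0.01969 kg·m².
r = √(0.01969/0.482) = 0.2021 m.

r ≈ 0.202 m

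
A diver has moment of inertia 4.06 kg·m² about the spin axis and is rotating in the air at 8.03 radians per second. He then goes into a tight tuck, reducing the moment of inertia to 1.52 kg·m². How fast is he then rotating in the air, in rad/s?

With no external torque about the axis, L is conserved: I₁ω₁ = I₂ω₂.
ω₂ = I₁ω₁ / I₂ = (4.060)(8.03 rad/s) / (1.520) = 21.45 rad/s.

ω₂ ≈ 21.4 rad/s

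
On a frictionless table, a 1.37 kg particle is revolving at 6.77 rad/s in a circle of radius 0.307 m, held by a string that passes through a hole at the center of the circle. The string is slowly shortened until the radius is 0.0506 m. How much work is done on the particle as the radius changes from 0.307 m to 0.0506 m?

No torque about the axis ⇒ m r₁² ω₁ = m r₂² ω₂.
ω₂ = ω₁ (r₁/r₂)² = (6.77)(0.307/0.0506)² = 249.2 rad/s.
W = ΔKE = ½m(v₂² − v₁²) = 106.0 J.

W ≈ 106 J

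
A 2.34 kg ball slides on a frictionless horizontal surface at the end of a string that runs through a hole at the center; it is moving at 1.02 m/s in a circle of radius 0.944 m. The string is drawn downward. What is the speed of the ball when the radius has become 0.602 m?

The only horizontal force on the mass is along the cord (radial), so it exerts no torque about the hole and angular momentum m v r is conserved.
v₂ = v₁ r₁ / r₂ = (1.02)(0.944) / (0.602) = 1.599 m/s.

v₂ ≈ 1.60 m/s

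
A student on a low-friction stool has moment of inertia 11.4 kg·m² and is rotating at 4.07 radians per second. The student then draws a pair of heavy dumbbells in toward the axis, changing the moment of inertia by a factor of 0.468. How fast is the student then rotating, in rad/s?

With no external torque about the axis, L is conserved: I₁ω₁ = I₂ω₂.
I₂ = 0.468 × 11.4 = 5.335 kg·m².
ω₂ = I₁ω₁ / I₂ = (11.40)(4.07 rad/s) / (5.335) = 8.697 rad/s.

ω₂ ≈ 8.70 rad/s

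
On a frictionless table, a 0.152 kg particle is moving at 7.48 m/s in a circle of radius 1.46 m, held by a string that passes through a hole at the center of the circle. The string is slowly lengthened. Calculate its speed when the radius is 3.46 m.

v₂ ≈ 3.16 m/s

The only horizontal force on the mass is along the cord (radial), so it exerts no torque about the hole and angular momentum m v r is conserved.
v₂ = v₁ r₁ / r₂ = (7.48)(1.46) / (3.46) = 3.156 m/s.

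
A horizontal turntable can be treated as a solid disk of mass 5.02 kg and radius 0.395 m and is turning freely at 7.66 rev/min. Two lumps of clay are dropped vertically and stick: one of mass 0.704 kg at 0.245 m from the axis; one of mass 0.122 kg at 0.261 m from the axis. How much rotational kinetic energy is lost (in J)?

energy lost ≈ 0.0144 J

The added mass arrives with no angular momentum about the axis, and any external torque about the axis is negligible, so the system's angular momentum is conserved.
I_p = ½(5.02)(0.395)² = 0.3916 kg·m².
Added inertia Σmr² = (0.704)(0.245)² + (0.122)(0.261)² = 0.05057 kg·m²; I_f = 0.3916 + 0.05057 = 0.4422 kg·m².
ω_f = I_p ω_i / I_f = (0.3916)(7.66) / 0.4422 = 6.784 rpm.
KE_i = ½(0.3916)(0.8022 rad/s)² = 0.1260 J; KE_f = ½(0.4422)(0.7104)² = 0.1116 J.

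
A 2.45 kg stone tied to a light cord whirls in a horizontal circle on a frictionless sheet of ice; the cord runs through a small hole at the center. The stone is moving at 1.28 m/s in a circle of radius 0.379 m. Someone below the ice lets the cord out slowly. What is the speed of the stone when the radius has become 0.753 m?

v₂ ≈ 0.644 m/s

Central (radial) force ⇒ zero torque about the center ⇒ m v r is constant.
v₂ = v₁ r₁ / r₂ = (1.28)(0.379) / (0.753) = 0.6442 m/s.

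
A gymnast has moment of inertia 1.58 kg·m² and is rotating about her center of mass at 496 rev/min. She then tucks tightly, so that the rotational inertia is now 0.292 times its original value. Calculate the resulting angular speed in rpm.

With no external torque about the axis, L is conserved: I₁ω₁ = I₂ω₂.
I₂ = 0.292 × 1.58 = 0.4614 kg·m².
ω₂ = I₁ω₁ / I₂ = (1.580)(496 rpm) / (0.4614) = 1699 rpm.

ω₂ ≈ 1700 rpm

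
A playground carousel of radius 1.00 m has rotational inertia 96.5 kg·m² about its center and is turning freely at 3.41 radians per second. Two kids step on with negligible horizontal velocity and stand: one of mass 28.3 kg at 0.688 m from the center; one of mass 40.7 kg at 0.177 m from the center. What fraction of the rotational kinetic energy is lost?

No external torque acts about the center; L_before = L_after.
Added inertia Σmr² = (28.3)(0.688)² + (40.7)(0.177)² = 14.67 kg·m²; I_f = 96.50 + 14.67 = 111.2 kg·m².
ω_f = I_p ω_i / I_f = (96.50)(3.41) / 111.2 = 2.960 rad/s.
KE_i = ½(96.50)(3.410 rad/s)² = 561.1 J; KE_f = ½(111.2)(2.960)² = 487.0 J.
Fraction lost = 0.1320.

fraction ≈ 0.132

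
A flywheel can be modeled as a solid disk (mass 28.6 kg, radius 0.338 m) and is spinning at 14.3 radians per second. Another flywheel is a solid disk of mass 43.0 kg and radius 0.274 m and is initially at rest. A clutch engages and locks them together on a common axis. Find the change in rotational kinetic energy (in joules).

ΔKE ≈ -83.0 J

No external torque acts about the common axis, so total angular momentum is conserved.
Moments of inertia: I_A = ½(28.6)(0.338)² = 1.634 kg·m²; I_B = ½(43.0)(0.274)² = 1.614 kg·m².
Taking A's sense as positive: L = (1.634)(14.3) = 23.36 kg·m²·rad/s.
Combined I = 1.634 + 1.614 = 3.248 kg·m².
ω_f = L / I = 23.36 / 3.248 = 7.193 rad/s.
KE_i = ½ΣIω² = 167.0 J; KE_f = ½(3.248)(7.193)² = 84.02 J.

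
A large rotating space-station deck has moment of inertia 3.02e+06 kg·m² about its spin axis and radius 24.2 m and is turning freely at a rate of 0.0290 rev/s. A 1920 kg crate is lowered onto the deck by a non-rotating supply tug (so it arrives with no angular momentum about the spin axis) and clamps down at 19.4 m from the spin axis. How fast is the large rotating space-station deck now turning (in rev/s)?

ω_f ≈ 0.0234 rev/s

The added mass arrives with no angular momentum about the spin axis, and any external torque about the spin axis is negligible, so the system's angular momentum is conserved.
Added inertia Σmr² = (1920)(19.4)² = 7.226e+05 kg·m²; I_f = 3.020e+06 + 7.226e+05 = 3.743e+06 kg·m².
ω_f = I_p ω_i / I_f = (3.020e+06)(0.0290) / 3.743e+06 = 0.02340 rev/s.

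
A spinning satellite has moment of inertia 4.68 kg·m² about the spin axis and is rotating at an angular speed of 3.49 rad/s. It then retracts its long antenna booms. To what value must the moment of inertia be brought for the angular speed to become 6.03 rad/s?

I₂ ≈ 2.71 kg·m²

No external torque acts about the spin axis, so angular momentum is conserved.
I₂ = I₁ω₁ / ω₂ = (4.68)(3.49) / (6.03) = 2.709 kg·m².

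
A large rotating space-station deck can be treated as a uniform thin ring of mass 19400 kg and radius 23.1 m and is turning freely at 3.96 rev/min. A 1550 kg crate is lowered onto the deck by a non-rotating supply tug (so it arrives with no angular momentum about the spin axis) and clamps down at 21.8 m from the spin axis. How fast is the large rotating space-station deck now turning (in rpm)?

No external torque acts about the spin axis; L_before = L_after.
I_p = (19400)(23.1)² = 1.035e+07 kg·m².
Added inertia Σmr² = (1550)(21.8)² = 7.366e+05 kg·m²; I_f = 1.035e+07 + 7.366e+05 = 1.109e+07 kg·m².
ω_f = I_p ω_i / I_f = (1.035e+07)(3.96) / 1.109e+07 = 3.697 rpm.

ω_f ≈ 3.70 rpm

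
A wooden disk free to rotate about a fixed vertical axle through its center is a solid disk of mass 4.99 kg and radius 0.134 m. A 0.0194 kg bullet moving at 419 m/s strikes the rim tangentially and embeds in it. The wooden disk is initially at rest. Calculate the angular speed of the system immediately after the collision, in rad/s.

The axle reaction passes through the axle and exerts no torque about it; angular momentum about the axle is conserved through the impact.
I_p = ½(4.99)(0.134)² = 0.04480 kg·m². Taking the sense of the bullet's angular momentum as positive, L_{bullet} = m v R = (0.0194)(419)(0.134) = 1.089 kg·m²/s.
L_i = 0 + 1.089 = 1.089 kg·m²/s.
After sticking, I_f = I_p + m R² = 0.04480 + (0.0194)(0.134)² = 0.04515 kg·m².
ω_f = L_i / I_f = 1.089 / 0.04515 = 24.13 rad/s.

|ω_f| ≈ 24.1 rad/s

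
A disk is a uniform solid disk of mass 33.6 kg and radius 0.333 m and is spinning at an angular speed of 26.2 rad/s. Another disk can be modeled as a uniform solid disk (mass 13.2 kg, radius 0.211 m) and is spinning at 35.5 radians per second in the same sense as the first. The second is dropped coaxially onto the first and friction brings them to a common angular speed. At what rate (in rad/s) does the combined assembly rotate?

The coupling torques are internal; angular momentum about the shared axis is conserved.
Moments of inertia: I_A = ½(33.6)(0.333)² = 1.863 kg·m²; I_B = ½(13.2)(0.211)² = 0.2938 kg·m².
Taking A's sense as positive: L = (1.863)(26.2) + (0.2938)(35.5) = 59.24 kg·m²·rad/s.
Combined I = 1.863 + 0.2938 = 2.157 kg·m².
ω_f = L / I = 59.24 / 2.157 = 27.47 rad/s.

|ω_f| ≈ 27.5 rad/s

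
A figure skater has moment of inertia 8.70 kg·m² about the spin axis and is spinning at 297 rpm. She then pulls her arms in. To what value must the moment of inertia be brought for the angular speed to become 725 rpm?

Angular momentum about the spin axis is conserved since the torque about it is zero.
I₂ = I₁ω₁ / ω₂ = (8.70)(297) / (725) = 3.564 kg·m².

I₂ ≈ 3.56 kg·m²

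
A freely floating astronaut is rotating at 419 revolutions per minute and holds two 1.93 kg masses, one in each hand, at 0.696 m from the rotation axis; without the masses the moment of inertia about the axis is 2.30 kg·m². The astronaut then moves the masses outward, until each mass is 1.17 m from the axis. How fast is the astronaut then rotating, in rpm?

Angular momentum about the spin axis is conserved since the torque about it is zero.
I₁ = 2.30 + 2(1.93)(0.696)² = 4.170 kg·m²; I₂ = 2.30 + 2(1.93)(1.17)² = 7.584 kg·m².
ω₂ = I₁ω₁ / I₂ = (4.170)(419 rpm) / (7.584) = 230.4 rpm.

ω₂ ≈ 230 rpm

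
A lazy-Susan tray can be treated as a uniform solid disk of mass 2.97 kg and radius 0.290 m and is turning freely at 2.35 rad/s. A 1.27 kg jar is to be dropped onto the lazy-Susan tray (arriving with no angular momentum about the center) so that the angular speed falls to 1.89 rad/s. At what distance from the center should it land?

r ≈ 0.155 m

The added mass arrives with no angular momentum about the center, and any external torque about the center is negligible, so the system's angular momentum is conserved.
I_p = ½(2.97)(0.290)² = 0.1249 kg·m².
I_p ω_i = (I_p + m r²) ω_f ⇒ m r² = I_p(ω_i/ω_f − 1) = 0.1249(2.35/1.89 − 1) = 0.03040 kg·m².
r = √(0.03040/1.27) = 0.1547 m.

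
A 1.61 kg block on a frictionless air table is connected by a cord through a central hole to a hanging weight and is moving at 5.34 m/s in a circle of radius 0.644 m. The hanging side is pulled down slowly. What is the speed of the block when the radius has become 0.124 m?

v₂ ≈ 27.7 m/s

Central (radial) force ⇒ zero torque about the center ⇒ m v r is constant.
v₂ = v₁ r₁ / r₂ = (5.34)(0.644) / (0.124) = 27.73 m/s.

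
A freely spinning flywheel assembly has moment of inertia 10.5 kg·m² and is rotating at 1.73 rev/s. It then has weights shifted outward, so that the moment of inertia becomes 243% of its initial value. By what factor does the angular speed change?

No external torque acts about the spin axis, so angular momentum is conserved.
I₂ = 2.43 × 10.5 = 25.52 kg·m².
ω₂/ω₁ = I₁/I₂ = 10.50 / 25.52 = 0.4115.

ω₂/ω₁ ≈ 0.412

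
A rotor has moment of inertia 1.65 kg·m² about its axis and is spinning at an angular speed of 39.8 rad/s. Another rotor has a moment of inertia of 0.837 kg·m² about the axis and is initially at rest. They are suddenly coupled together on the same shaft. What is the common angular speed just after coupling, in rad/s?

No external torque acts about the common axis, so total angular momentum is conserved.
Taking A's sense as positive: L = (1.650)(39.8) = 65.67 kg·m²·rad/s.
Combined I = 1.650 + 0.8370 = 2.487 kg·m².
ω_f = L / I = 65.67 / 2.487 = 26.41 rad/s.

|ω_f| ≈ 26.4 rad/s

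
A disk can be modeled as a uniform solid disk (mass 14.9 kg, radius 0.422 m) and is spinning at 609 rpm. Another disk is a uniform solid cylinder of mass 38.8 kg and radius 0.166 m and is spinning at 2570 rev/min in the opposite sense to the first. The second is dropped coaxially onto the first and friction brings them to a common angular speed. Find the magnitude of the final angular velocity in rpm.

|ω_f| ≈ 304 rpm

The coupling torques are internal; angular momentum about the shared axis is conserved.
Moments of inertia: I_A = ½(14.9)(0.422)² = 1.327 kg·m²; I_B = ½(38.8)(0.166)² = 0.5346 kg·m².
Taking A's sense as positive: L = (1.327)(609) − (0.5346)(2570) = -565.9 kg·m²·rpm.
Combined I = 1.327 + 0.5346 = 1.861 kg·m².
ω_f = L / I = -565.9 / 1.861 = -304.0 rpm.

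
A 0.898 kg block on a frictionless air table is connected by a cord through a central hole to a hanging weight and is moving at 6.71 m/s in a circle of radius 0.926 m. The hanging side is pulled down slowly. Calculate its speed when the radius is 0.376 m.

v₂ ≈ 16.5 m/s

Central (radial) force ⇒ zero torque about the center ⇒ m v r is constant.
v₂ = v₁ r₁ / r₂ = (6.71)(0.926) / (0.376) = 16.53 m/s.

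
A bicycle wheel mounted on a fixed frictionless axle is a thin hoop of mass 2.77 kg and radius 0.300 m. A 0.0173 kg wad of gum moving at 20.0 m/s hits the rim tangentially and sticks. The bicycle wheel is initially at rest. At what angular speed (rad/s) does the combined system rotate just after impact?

|ω_f| ≈ 0.414 rad/s

The axle reaction passes through the axle and exerts no torque about it; angular momentum about the axle is conserved through the impact.
I_p = (2.77)(0.300)² = 0.2493 kg·m². Taking the sense of the wad of gum's angular momentum as positive, L_{wad} = m v R = (0.0173)(20.0)(0.300) = 0.1038 kg·m²/s.
L_i = 0 + 0.1038 = 0.1038 kg·m²/s.
After sticking, I_f = I_p + m R² = 0.2493 + (0.0173)(0.300)² = 0.2509 kg·m².
ω_f = L_i / I_f = 0.1038 / 0.2509 = 0.4138 rad/s.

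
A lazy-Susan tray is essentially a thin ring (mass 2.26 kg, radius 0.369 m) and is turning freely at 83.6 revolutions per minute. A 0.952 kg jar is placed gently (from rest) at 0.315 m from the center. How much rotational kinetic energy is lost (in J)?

energy lost ≈ 2.77 J

No external torque acts about the center; L_before = L_after.
I_p = (2.26)(0.369)² = 0.3077 kg·m².
Added inertia Σmr² = (0.952)(0.315)² = 0.09446 kg·m²; I_f = 0.3077 + 0.09446 = 0.4022 kg·m².
ω_f = I_p ω_i / I_f = (0.3077)(83.6) / 0.4022 = 63.96 rpm.
KE_i = ½(0.3077)(8.755 rad/s)² = 11.79 J; KE_f = ½(0.4022)(6.698)² = 9.023 J.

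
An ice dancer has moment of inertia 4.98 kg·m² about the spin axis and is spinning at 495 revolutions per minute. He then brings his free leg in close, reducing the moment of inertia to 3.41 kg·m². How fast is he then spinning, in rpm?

ω₂ ≈ 723 rpm

No external torque acts about the spin axis, so angular momentum is conserved.
ω₂ = I₁ω₁ / I₂ = (4.980)(495 rpm) / (3.410) = 722.9 rpm.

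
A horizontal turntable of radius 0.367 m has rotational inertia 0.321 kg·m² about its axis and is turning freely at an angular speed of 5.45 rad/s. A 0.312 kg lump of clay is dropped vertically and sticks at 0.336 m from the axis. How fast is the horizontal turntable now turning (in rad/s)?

ω_f ≈ 4.91 rad/s

The added mass arrives with no angular momentum about the axis, and any external torque about the axis is negligible, so the system's angular momentum is conserved.
Added inertia Σmr² = (0.312)(0.336)² = 0.03522 kg·m²; I_f = 0.3210 + 0.03522 = 0.3562 kg·m².
ω_f = I_p ω_i / I_f = (0.3210)(5.45) / 0.3562 = 4.911 rad/s.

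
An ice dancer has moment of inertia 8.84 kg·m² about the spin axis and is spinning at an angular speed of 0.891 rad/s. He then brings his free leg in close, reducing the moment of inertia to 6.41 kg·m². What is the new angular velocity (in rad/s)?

ω₂ ≈ 1.23 rad/s

With no external torque about the axis, L is conserved: I₁ω₁ = I₂ω₂.
ω₂ = I₁ω₁ / I₂ = (8.840)(0.891 rad/s) / (6.410) = 1.229 rad/s.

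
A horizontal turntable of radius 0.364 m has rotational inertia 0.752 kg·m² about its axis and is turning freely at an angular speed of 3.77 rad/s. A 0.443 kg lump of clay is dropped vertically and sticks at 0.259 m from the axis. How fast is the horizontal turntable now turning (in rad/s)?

ω_f ≈ 3.63 rad/s

The added mass arrives with no angular momentum about the axis, and any external torque about the axis is negligible, so the system's angular momentum is conserved.
Added inertia Σmr² = (0.443)(0.259)² = 0.02972 kg·m²; I_f = 0.7520 + 0.02972 = 0.7817 kg·m².
ω_f = I_p ω_i / I_f = (0.7520)(3.77) / 0.7817 = 3.627 rad/s.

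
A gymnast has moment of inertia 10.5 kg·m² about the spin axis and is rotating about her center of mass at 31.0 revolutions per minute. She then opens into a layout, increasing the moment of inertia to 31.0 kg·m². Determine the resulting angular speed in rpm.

ω₂ ≈ 10.5 rpm

Angular momentum about the spin axis is conserved since the torque about it is zero.
ω₂ = I₁ω₁ / I₂ = (10.50)(31.0 rpm) / (31.00) = 10.50 rpm.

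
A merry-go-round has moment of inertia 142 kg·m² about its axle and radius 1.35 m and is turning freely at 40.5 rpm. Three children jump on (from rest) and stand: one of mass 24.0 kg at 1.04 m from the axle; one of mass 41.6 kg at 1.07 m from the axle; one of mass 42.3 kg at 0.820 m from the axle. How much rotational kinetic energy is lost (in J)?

energy lost ≈ 534 J

The added mass arrives with no angular momentum about the axle, and any external torque about the axle is negligible, so the system's angular momentum is conserved.
Added inertia Σmr² = (24.0)(1.04)² + (41.6)(1.07)² + (42.3)(0.820)² = 102.0 kg·m²; I_f = 142.0 + 102.0 = 244.0 kg·m².
ω_f = I_p ω_i / I_f = (142.0)(40.5) / 244.0 = 23.57 rpm.
KE_i = ½(142.0)(4.241 rad/s)² = 1277 J; KE_f = ½(244.0)(2.468)² = 743.1 J.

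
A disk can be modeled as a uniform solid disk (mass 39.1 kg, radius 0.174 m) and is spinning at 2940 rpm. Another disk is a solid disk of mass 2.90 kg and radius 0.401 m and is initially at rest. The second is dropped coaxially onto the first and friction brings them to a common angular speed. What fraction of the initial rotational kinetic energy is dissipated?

fraction ≈ 0.283

The coupling torques are internal; angular momentum about the shared axis is conserved.
Moments of inertia: I_A = ½(39.1)(0.174)² = 0.5919 kg·m²; I_B = ½(2.90)(0.401)² = 0.2332 kg·m².
Taking A's sense as positive: L = (0.5919)(2940) = 1740 kg·m²·rpm.
Combined I = 0.5919 + 0.2332 = 0.8251 kg·m².
ω_f = L / I = 1740 / 0.8251 = 2109 rpm.
KE_i = ½ΣIω² = 28050 J; KE_f = ½(0.8251)(220.9)² = 20120 J.
Fraction dissipated = (KE_i − KE_f)/KE_i = 0.2826.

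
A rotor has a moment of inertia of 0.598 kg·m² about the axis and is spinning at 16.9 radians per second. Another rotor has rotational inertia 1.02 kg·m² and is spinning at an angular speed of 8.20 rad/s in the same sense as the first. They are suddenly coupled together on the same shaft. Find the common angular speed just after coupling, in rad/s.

No external torque acts about the common axis, so total angular momentum is conserved.
Taking A's sense as positive: L = (0.5980)(16.9) + (1.020)(8.20) = 18.47 kg·m²·rad/s.
Combined I = 0.5980 + 1.020 = 1.618 kg·m².
ω_f = L / I = 18.47 / 1.618 = 11.42 rad/s.

|ω_f| ≈ 11.4 rad/s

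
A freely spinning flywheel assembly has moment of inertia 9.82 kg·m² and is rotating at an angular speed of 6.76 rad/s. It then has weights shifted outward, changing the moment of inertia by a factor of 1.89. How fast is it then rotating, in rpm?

ω₂ ≈ 34.2 rpm

Angular momentum about the spin axis is conserved since the torque about it is zero.
I₂ = 1.89 × 9.82 = 18.56 kg·m².
ω₂ = I₁ω₁ / I₂ = (9.820)(6.76 rad/s) / (18.56) = 3.577 rad/s = 34.16 rpm.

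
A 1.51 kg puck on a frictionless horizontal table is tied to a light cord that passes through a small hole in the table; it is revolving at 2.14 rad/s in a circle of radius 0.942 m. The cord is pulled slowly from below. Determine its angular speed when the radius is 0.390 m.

ω₂ ≈ 12.5 rad/s

No torque about the axis ⇒ m r₁² ω₁ = m r₂² ω₂.
ω₂ = ω₁ (r₁/r₂)² = (2.14)(0.942/0.390)² = 12.48 rad/s.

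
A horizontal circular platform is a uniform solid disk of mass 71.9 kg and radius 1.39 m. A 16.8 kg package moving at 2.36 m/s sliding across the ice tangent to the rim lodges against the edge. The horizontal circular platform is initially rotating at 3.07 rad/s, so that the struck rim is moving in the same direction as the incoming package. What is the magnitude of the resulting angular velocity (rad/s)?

The axle reaction passes through the central axle and exerts no torque about it; angular momentum about the central axle is conserved through the impact.
I_p = ½(71.9)(1.39)² = 69.46 kg·m². Taking the sense of the package's angular momentum as positive, L_{package} = m v R = (16.8)(2.36)(1.39) = 55.11 kg·m²/s.
L_i = +I_p ω_p + m v R = +(69.46)(3.07) + 55.11 = 268.3 kg·m²/s.
After sticking, I_f = I_p + m R² = 69.46 + (16.8)(1.39)² = 101.9 kg·m².
ω_f = L_i / I_f = 268.3 / 101.9 = 2.633 rad/s.

|ω_f| ≈ 2.63 rad/s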